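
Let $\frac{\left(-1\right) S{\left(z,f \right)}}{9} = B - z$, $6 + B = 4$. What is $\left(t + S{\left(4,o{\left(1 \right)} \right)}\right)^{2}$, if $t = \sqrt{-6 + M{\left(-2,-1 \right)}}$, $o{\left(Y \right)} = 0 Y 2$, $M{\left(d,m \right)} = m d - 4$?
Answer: $2908 + 216 i \sqrt{2} \approx 2908.0 + 305.47 i$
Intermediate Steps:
$M{\left(d,m \right)} = -4 + d m$ ($M{\left(d,m \right)} = d m - 4 = -4 + d m$)
$B = -2$ ($B = -6 + 4 = -2$)
$o{\left(Y \right)} = 0$ ($o{\left(Y \right)} = 0 \cdot 2 = 0$)
$S{\left(z,f \right)} = 18 + 9 z$ ($S{\left(z,f \right)} = - 9 \left(-2 - z\right) = 18 + 9 z$)
$t = 2 i \sqrt{2}$ ($t = \sqrt{-6 - 2} = \sqrt{-8} = 2 i \sqrt{2} \approx 2.8284 i$)
$\left(t + S{\left(4,o{\left(1 \right)} \right)}\right)^{2} = \left(2 i \sqrt{2} + \left(18 + 9 \cdot 4\right)\right)^{2} = \left(2 i \sqrt{2} + \left(18 + 36\right)\right)^{2} = \left(2 i \sqrt{2} + 54\right)^{2} = \left(54 + 2 i \sqrt{2}\right)^{2}$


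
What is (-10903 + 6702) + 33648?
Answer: 29447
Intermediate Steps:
(-10903 + 6702) + 33648 = -4201 + 33648 = 29447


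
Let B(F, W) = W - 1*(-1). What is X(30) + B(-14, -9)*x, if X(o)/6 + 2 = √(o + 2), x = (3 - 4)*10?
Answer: 68 + 24*√2 ≈ 101.94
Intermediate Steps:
x = -10 (x = -1*10 = -10)
B(F, W) = 1 + W (B(F, W) = W + 1 = 1 + W)
X(o) = -12 + 6*√(2 + o) (X(o) = -12 + 6*√(o + 2) = -12 + 6*√(2 + o))
X(30) + B(-14, -9)*x = (-12 + 6*√(2 + 30)) + (1 - 9)*(-10) = (-12 + 6*√32) - 8*(-10) = (-12 + 6*(4*√2)) + 80 = (-12 + 24*√2) + 80 = 68 + 24*√2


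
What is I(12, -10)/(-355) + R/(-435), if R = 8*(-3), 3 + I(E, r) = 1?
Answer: 626/10295 ≈ 0.060806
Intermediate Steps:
I(E, r) = -2 (I(E, r) = -3 + 1 = -2)
R = -24
I(12, -10)/(-355) + R/(-435) = -2/(-355) - 24/(-435) = -2*(-1/355) - 24*(-1/435) = 2/355 + 8/145 = 626/10295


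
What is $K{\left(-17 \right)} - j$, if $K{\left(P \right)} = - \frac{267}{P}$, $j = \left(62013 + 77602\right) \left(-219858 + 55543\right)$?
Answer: $\frac{389994258592}{17} \approx 2.2941 \cdot 10^{10}$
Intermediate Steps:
$j = -22940838725$ ($j = 139615 \left(-164315\right) = -22940838725$)
$K{\left(-17 \right)} - j = - \frac{267}{-17} - -22940838725 = \left(-267\right) \left(- \frac{1}{17}\right) + 22940838725 = \frac{267}{17} + 22940838725 = \frac{389994258592}{17}$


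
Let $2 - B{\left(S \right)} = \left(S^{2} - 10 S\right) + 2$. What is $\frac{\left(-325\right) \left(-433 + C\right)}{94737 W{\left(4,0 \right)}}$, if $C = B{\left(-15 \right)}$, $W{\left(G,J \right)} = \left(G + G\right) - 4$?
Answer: $\frac{65650}{94737} \approx 0.69297$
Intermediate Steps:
$W{\left(G,J \right)} = -4 + 2 G$ ($W{\left(G,J \right)} = 2 G - 4 = -4 + 2 G$)
$B{\left(S \right)} = - S^{2} + 10 S$ ($B{\left(S \right)} = 2 - \left(\left(S^{2} - 10 S\right) + 2\right) = 2 - \left(2 + S^{2} - 10 S\right) = - S^{2} + 10 S$)
$C = -375$ ($C = - 15 \left(10 - -15\right) = - 15 \left(10 + 15\right) = \left(-15\right) 25 = -375$)
$\frac{\left(-325\right) \left(-433 + C\right)}{94737 W{\left(4,0 \right)}} = \frac{\left(-325\right) \left(-433 - 375\right)}{94737 \left(-4 + 2 \cdot 4\right)} = \frac{\left(-325\right) \left(-808\right)}{94737 \left(-4 + 8\right)} = \frac{262600}{94737 \cdot 4} = \frac{262600}{378948} = 262600 \cdot \frac{1}{378948} = \frac{65650}{94737}$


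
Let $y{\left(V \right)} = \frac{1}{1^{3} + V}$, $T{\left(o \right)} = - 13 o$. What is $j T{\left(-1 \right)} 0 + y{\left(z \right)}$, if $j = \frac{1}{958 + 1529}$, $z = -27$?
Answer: $- \frac{1}{26} \approx -0.038462$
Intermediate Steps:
$y{\left(V \right)} = \frac{1}{1 + V}$
$j = \frac{1}{2487} \approx 0.00040209$
$j T{\left(-1 \right)} 0 + y{\left(z \right)} = \frac{\left(-13\right) \left(-1\right) 0}{2487} + \frac{1}{1 - 27} = \frac{13 \cdot 0}{2487} + \frac{1}{-26} = \frac{1}{2487} \cdot 0 - \frac{1}{26} = 0 - \frac{1}{26} = - \frac{1}{26}$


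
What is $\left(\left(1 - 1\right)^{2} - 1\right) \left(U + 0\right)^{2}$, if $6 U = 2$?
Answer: $- \frac{1}{9} \approx -0.11111$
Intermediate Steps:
$U = \frac{1}{3}$ ($U = \frac{1}{6} \cdot 2 = \frac{1}{3} \approx 0.33333$)
$\left(\left(1 - 1\right)^{2} - 1\right) \left(U + 0\right)^{2} = \left(\left(1 - 1\right)^{2} - 1\right) \left(\frac{1}{3} + 0\right)^{2} = \frac{0^{2} - 1}{9} = \left(0 - 1\right) \frac{1}{9} = \left(-1\right) \frac{1}{9} = - \frac{1}{9}$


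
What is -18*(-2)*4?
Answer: 144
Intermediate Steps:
-18*(-2)*4 = -3*(-12)*4 = 36*4 = 144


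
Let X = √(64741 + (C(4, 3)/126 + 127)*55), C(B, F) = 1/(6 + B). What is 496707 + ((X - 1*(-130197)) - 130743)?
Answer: 496161 + √126524741/42 ≈ 4.9643e+5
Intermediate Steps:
X = √126524741/42 (X = √(64741 + (1/((6 + 4)*126) + 127)*55) = √(64741 + ((1/126)/10 + 127)*55) = √(64741 + ((⅒)*(1/126) + 127)*55) = √(64741 + (1/1260 + 127)*55) = √(64741 + (160021/1260)*55) = √(64741 + 1760231/252) = √(18074963/252) = √126524741/42 ≈ 267.82)
496707 + ((X - 1*(-130197)) - 130743) = 496707 + ((√126524741/42 - 1*(-130197)) - 130743) = 496707 + ((√126524741/42 + 130197) - 130743) = 496707 + ((130197 + √126524741/42) - 130743) = 496707 + (-546 + √126524741/42) = 496161 + √126524741/42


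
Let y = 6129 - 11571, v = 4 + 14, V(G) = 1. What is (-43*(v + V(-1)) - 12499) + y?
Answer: -18758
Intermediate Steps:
v = 18
y = -5442
(-43*(v + V(-1)) - 12499) + y = (-43*(18 + 1) - 12499) - 5442 = (-43*19 - 12499) - 5442 = (-817 - 12499) - 5442 = -13316 - 5442 = -18758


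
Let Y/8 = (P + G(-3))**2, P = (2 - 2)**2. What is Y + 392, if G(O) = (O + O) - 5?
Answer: 1360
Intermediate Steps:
G(O) = -5 + 2*O (G(O) = 2*O - 5 = -5 + 2*O)
P = 0 (P = 0**2 = 0)
Y = 968 (Y = 8*(0 + (-5 + 2*(-3)))**2 = 8*(0 + (-5 - 6))**2 = 8*(0 - 11)**2 = 8*(-11)**2 = 8*121 = 968)
Y + 392 = 968 + 392 = 1360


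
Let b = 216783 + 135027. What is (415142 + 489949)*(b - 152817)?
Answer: 180106773363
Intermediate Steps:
b = 351810
(415142 + 489949)*(b - 152817) = (415142 + 489949)*(351810 - 152817) = 905091*198993 = 180106773363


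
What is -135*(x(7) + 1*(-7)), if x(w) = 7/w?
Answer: 810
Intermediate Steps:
-135*(x(7) + 1*(-7)) = -135*(7/7 + 1*(-7)) = -135*(7*(⅐) - 7) = -135*(1 - 7) = -135*(-6) = 810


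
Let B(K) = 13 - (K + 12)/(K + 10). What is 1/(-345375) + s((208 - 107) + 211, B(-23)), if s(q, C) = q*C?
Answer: 1309661999/345375 ≈ 3792.0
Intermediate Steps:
B(K) = 13 - (12 + K)/(10 + K)
s(q, C) = C*q
1/(-345375) + s((208 - 107) + 211, B(-23)) = 1/(-345375) + (2*(59 + 6*(-23))/(10 - 23))*((208 - 107) + 211) = -1/345375 + (2*(59 - 138)/(-13))*(101 + 211) = -1/345375 + (2*(-1/13)*(-79))*312 = -1/345375 + (158/13)*312 = -1/345375 + 3792 = 1309661999/345375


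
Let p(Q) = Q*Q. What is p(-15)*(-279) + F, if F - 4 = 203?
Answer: -62568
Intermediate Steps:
F = 207 (F = 4 + 203 = 207)
p(Q) = Q²
p(-15)*(-279) + F = (-15)²*(-279) + 207 = 225*(-279) + 207 = -62775 + 207 = -62568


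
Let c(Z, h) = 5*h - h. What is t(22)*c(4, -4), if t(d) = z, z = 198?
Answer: -3168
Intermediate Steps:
c(Z, h) = 4*h
t(d) = 198
t(22)*c(4, -4) = 198*(4*(-4)) = 198*(-16) = -3168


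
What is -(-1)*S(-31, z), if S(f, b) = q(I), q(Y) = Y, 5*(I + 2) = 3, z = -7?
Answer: -7/5 ≈ -1.4000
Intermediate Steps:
I = -7/5 (I = -2 + (1/5)*3 = -2 + 3/5 = -7/5 ≈ -1.4000)
S(f, b) = -7/5
-(-1)*S(-31, z) = -(-1)*(-7)/5 = -1*7/5 = -7/5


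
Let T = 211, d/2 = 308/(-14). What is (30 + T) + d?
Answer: 197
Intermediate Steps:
d = -44 (d = 2*(308/(-14)) = 2*(308*(-1/14)) = 2*(-22) = -44)
(30 + T) + d = (30 + 211) - 44 = 241 - 44 = 197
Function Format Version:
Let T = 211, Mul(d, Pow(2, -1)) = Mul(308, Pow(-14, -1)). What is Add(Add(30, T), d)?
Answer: 197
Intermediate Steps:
d = -44 (d = Mul(2, Mul(308, Pow(-14, -1))) = Mul(2, Mul(308, Rational(-1, 14))) = Mul(2, -22) = -44)
Add(Add(30, T), d) = Add(Add(30, 211), -44) = Add(241, -44) = 197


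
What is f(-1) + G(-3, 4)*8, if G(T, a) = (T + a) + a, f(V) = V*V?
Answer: 41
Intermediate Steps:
f(V) = V**2
G(T, a) = T + 2*a
f(-1) + G(-3, 4)*8 = (-1)**2 + (-3 + 2*4)*8 = 1 + (-3 + 8)*8 = 1 + 5*8 = 1 + 40 = 41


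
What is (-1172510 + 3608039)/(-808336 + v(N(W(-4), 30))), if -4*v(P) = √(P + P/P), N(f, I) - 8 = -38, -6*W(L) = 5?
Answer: -10499870771968/3484837807455 + 3247372*I*√29/3484837807455 ≈ -3.013 + 5.0182e-6*I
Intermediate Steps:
W(L) = -⅚ (W(L) = -⅙*5 = -⅚)
N(f, I) = -30 (N(f, I) = 8 - 38 = -30)
v(P) = -√(1 + P)/4 (v(P) = -√(P + P/P)/4 = -√(P + 1)/4 = -√(1 + P)/4)
(-1172510 + 3608039)/(-808336 + v(N(W(-4), 30))) = (-1172510 + 3608039)/(-808336 - √(1 - 30)/4) = 2435529/(-808336 - I*√29/4)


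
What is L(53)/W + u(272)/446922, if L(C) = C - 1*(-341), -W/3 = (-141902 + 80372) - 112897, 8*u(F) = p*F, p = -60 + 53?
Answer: 1227295/5568233121 ≈ 0.00022041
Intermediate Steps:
p = -7
u(F) = -7*F/8 (u(F) = (-7*F)/8 = -7*F/8)
W = 523281 (W = -3*((-141902 + 80372) - 112897) = -3*(-61530 - 112897) = -3*(-174427) = 523281)
L(C) = 341 + C (L(C) = C + 341 = 341 + C)
L(53)/W + u(272)/446922 = (341 + 53)/523281 - 7/8*272/446922 = 394*(1/523281) - 238*1/446922 = 394/523281 - 17/31923 = 1227295/5568233121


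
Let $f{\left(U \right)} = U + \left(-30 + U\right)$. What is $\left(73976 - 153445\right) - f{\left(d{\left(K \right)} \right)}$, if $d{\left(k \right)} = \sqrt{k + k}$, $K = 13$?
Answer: $-79439 - 2 \sqrt{26} \approx -79449.0$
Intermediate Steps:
$d{\left(k \right)} = \sqrt{2} \sqrt{k}$ ($d{\left(k \right)} = \sqrt{2 k} = \sqrt{2} \sqrt{k}$)
$f{\left(U \right)} = -30 + 2 U$
$\left(73976 - 153445\right) - f{\left(d{\left(K \right)} \right)} = \left(73976 - 153445\right) - \left(-30 + 2 \sqrt{2} \sqrt{13}\right) = \left(73976 - 153445\right) - \left(-30 + 2 \sqrt{26}\right) = -79469 + \left(30 - 2 \sqrt{26}\right) = -79439 - 2 \sqrt{26}$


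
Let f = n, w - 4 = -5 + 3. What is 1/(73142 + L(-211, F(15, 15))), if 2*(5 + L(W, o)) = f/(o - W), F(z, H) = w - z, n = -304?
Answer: 99/7240487 ≈ 1.3673e-5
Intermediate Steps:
w = 2 (w = 4 + (-5 + 3) = 4 - 2 = 2)
f = -304
F(z, H) = 2 - z
L(W, o) = -5 - 152/(o - W) (L(W, o) = -5 + (-304/(o - W))/2 = -5 - 152/(o - W))
1/(73142 + L(-211, F(15, 15))) = 1/(73142 + (152 - 5*(-211) + 5*(2 - 1*15))/(-211 - (2 - 1*15))) = 1/(73142 + (152 + 1055 + 5*(2 - 15))/(-211 - (2 - 15))) = 1/(73142 + (152 + 1055 + 5*(-13))/(-211 - 1*(-13))) = 1/(73142 + (152 + 1055 - 65)/(-211 + 13)) = 1/(73142 + 1142/(-198)) = 1/(73142 - 1/198*1142) = 1/(73142 - 571/99) = 1/(7240487/99) = 99/7240487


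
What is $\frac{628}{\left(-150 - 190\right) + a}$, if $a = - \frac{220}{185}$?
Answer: $- \frac{5809}{3156} \approx -1.8406$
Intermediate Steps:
$a = - \frac{44}{37}$ ($a = \left(-220\right) \frac{1}{185} = - \frac{44}{37} \approx -1.1892$)
$\frac{628}{\left(-150 - 190\right) + a} = \frac{628}{\left(-150 - 190\right) - \frac{44}{37}} = \frac{628}{-340 - \frac{44}{37}} = \frac{628}{- \frac{12624}{37}} = 628 \left(- \frac{37}{12624}\right) = - \frac{5809}{3156}$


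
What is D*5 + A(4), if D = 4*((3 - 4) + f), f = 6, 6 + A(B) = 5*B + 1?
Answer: 115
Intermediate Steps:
A(B) = -5 + 5*B (A(B) = -6 + (5*B + 1) = -6 + (1 + 5*B) = -5 + 5*B)
D = 20 (D = 4*((3 - 4) + 6) = 4*(-1 + 6) = 4*5 = 20)
D*5 + A(4) = 20*5 + (-5 + 5*4) = 100 + (-5 + 20) = 100 + 15 = 115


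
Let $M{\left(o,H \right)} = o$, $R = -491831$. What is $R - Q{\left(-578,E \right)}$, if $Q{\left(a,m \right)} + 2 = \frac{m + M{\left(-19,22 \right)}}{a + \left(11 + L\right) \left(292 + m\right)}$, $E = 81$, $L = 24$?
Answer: $- \frac{6136550495}{12477} \approx -4.9183 \cdot 10^{5}$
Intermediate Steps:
$Q{\left(a,m \right)} = -2 + \frac{-19 + m}{10220 + a + 35 m}$ ($Q{\left(a,m \right)} = -2 + \frac{m - 19}{a + \left(11 + 24\right) \left(292 + m\right)} = -2 + \frac{-19 + m}{a + 35 \left(292 + m\right)} = -2 + \frac{-19 + m}{a + \left(10220 + 35 m\right)} = -2 + \frac{-19 + m}{10220 + a + 35 m}$)
$R - Q{\left(-578,E \right)} = -491831 - \frac{-20459 - 5589 - -1156}{10220 - 578 + 35 \cdot 81} = -491831 - \frac{-20459 - 5589 + 1156}{10220 - 578 + 2835} = -491831 - \frac{1}{12477} \left(-24892\right) = -491831 - - \frac{24892}{12477} = -491831 + \frac{24892}{12477} = - \frac{6136550495}{12477}$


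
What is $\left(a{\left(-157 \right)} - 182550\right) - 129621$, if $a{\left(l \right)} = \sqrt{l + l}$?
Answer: $-312171 + i \sqrt{314} \approx -3.1217 \cdot 10^{5} + 17.72 i$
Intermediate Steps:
$a{\left(l \right)} = \sqrt{2} \sqrt{l}$ ($a{\left(l \right)} = \sqrt{2 l} = \sqrt{2} \sqrt{l}$)
$\left(a{\left(-157 \right)} - 182550\right) - 129621 = \left(\sqrt{2} \sqrt{-157} - 182550\right) - 129621 = \left(\sqrt{2} i \sqrt{157} - 182550\right) - 129621 = \left(i \sqrt{314} - 182550\right) - 129621 = \left(-182550 + i \sqrt{314}\right) - 129621 = -312171 + i \sqrt{314}$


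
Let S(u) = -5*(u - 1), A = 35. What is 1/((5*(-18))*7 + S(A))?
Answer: -1/800 ≈ -0.0012500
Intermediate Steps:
S(u) = 5 - 5*u (S(u) = -5*(-1 + u) = 5 - 5*u)
1/((5*(-18))*7 + S(A)) = 1/((5*(-18))*7 + (5 - 5*35)) = 1/(-90*7 + (5 - 175)) = 1/(-630 - 170) = 1/(-800) = -1/800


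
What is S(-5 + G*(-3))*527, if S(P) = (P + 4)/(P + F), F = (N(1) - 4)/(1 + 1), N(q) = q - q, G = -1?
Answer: -527/2 ≈ -263.50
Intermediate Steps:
N(q) = 0
F = -2 (F = (0 - 4)/(1 + 1) = -4/2 = -4*½ = -2)
S(P) = (4 + P)/(-2 + P) (S(P) = (P + 4)/(P - 2) = (4 + P)/(-2 + P))
S(-5 + G*(-3))*527 = ((4 + (-5 - 1*(-3)))/(-2 + (-5 - 1*(-3))))*527 = ((4 + (-5 + 3))/(-2 + (-5 + 3)))*527 = ((4 - 2)/(-2 - 2))*527 = (2/(-4))*527 = -¼*2*527 = -½*527 = -527/2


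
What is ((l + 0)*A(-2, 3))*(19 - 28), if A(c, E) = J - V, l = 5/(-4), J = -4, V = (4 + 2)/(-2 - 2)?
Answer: -225/8 ≈ -28.125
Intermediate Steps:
V = -3/2 (V = 6/(-4) = 6*(-1/4) = -3/2 ≈ -1.5000)
l = -5/4 (l = 5*(-1/4) = -5/4 ≈ -1.2500)
A(c, E) = -5/2 (A(c, E) = -4 - 1*(-3/2) = -4 + 3/2 = -5/2)
((l + 0)*A(-2, 3))*(19 - 28) = ((-5/4 + 0)*(-5/2))*(19 - 28) = -5/4*(-5/2)*(-9) = (25/8)*(-9) = -225/8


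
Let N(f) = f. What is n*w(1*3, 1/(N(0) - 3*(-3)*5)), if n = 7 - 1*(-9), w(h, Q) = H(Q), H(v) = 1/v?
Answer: 720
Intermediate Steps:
w(h, Q) = 1/Q
n = 16 (n = 7 + 9 = 16)
n*w(1*3, 1/(N(0) - 3*(-3)*5)) = 16/(1/(0 - 3*(-3)*5)) = 16/(1/(0 + 9*5)) = 16/(1/(0 + 45)) = 16/(1/45) = 16*45 = 720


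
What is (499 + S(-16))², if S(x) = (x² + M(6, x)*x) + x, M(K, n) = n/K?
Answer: 5499025/9 ≈ 6.1100e+5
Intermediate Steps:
S(x) = x + 7*x²/6 (S(x) = (x² + (x/6)*x) + x = (x² + x²/6) + x = 7*x²/6 + x = x + 7*x²/6)
(499 + S(-16))² = (499 + (⅙)*(-16)*(6 + 7*(-16)))² = (499 + (⅙)*(-16)*(6 - 112))² = (499 + (⅙)*(-16)*(-106))² = (499 + 848/3)² = (2345/3)² = 5499025/9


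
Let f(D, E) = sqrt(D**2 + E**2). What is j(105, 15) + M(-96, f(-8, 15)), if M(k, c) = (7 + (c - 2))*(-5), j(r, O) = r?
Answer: -5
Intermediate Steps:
M(k, c) = -25 - 5*c (M(k, c) = (7 + (-2 + c))*(-5) = (5 + c)*(-5) = -25 - 5*c)
j(105, 15) + M(-96, f(-8, 15)) = 105 + (-25 - 5*sqrt((-8)**2 + 15**2)) = 105 + (-25 - 5*sqrt(64 + 225)) = 105 + (-25 - 5*sqrt(289)) = 105 + (-25 - 5*17) = 105 + (-25 - 85) = 105 - 110 = -5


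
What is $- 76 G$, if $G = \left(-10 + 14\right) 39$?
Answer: $-11856$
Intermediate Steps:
$G = 156$ ($G = 4 \cdot 39 = 156$)
$- 76 G = \left(-76\right) 156 = -11856$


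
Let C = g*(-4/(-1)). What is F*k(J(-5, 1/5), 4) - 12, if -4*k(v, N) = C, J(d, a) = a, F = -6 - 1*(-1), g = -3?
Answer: -27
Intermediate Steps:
F = -5 (F = -6 + 1 = -5)
C = -12 (C = -(-12)/(-1) = -(-12)*(-1) = -3*4 = -12)
k(v, N) = 3 (k(v, N) = -¼*(-12) = 3)
F*k(J(-5, 1/5), 4) - 12 = -5*3 - 12 = -15 - 12 = -27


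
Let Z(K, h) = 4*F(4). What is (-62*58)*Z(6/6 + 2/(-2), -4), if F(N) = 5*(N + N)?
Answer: -575360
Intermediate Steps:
F(N) = 10*N (F(N) = 5*(2*N) = 10*N)
Z(K, h) = 160 (Z(K, h) = 4*(10*4) = 4*40 = 160)
(-62*58)*Z(6/6 + 2/(-2), -4) = -62*58*160 = -3596*160 = -575360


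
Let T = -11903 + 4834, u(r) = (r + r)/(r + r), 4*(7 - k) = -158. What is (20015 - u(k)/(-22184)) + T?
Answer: 287194065/22184 ≈ 12946.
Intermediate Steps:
k = 93/2 (k = 7 - ¼*(-158) = 7 + 79/2 = 93/2 ≈ 46.500)
u(r) = 1 (u(r) = (2*r)/((2*r)) = (2*r)*(1/(2*r)) = 1)
T = -7069
(20015 - u(k)/(-22184)) + T = (20015 - 1/(-22184)) - 7069 = (20015 - (-1)/22184) - 7069 = (20015 - 1*(-1/22184)) - 7069 = (20015 + 1/22184) - 7069 = 444012761/22184 - 7069 = 287194065/22184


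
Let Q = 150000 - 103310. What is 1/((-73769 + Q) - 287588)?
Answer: -1/314667 ≈ -3.1780e-6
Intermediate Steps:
Q = 46690
1/((-73769 + Q) - 287588) = 1/((-73769 + 46690) - 287588) = 1/(-27079 - 287588) = 1/(-314667) = -1/314667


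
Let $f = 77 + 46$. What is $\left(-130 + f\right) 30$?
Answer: $-210$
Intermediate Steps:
$f = 123$
$\left(-130 + f\right) 30 = \left(-130 + 123\right) 30 = \left(-7\right) 30 = -210$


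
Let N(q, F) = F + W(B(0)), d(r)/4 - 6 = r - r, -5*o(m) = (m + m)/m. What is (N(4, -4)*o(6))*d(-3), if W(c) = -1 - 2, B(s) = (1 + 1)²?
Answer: 336/5 ≈ 67.200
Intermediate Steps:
o(m) = -⅖ (o(m) = -(m + m)/(5*m) = -2*m/(5*m) = -⅕*2 = -⅖)
B(s) = 4 (B(s) = 2² = 4)
d(r) = 24 (d(r) = 24 + 4*(r - r) = 24 + 4*0 = 24 + 0 = 24)
W(c) = -3
N(q, F) = -3 + F (N(q, F) = F - 3 = -3 + F)
(N(4, -4)*o(6))*d(-3) = ((-3 - 4)*(-⅖))*24 = -7*(-⅖)*24 = (14/5)*24 = 336/5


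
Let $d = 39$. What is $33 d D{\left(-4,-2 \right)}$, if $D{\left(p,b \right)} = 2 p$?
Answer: $-10296$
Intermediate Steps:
$33 d D{\left(-4,-2 \right)} = 33 \cdot 39 \cdot 2 \left(-4\right) = 1287 \left(-8\right) = -10296$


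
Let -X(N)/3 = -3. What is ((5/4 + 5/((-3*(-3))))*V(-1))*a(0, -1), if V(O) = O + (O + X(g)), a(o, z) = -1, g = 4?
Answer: -455/36 ≈ -12.639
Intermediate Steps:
X(N) = 9 (X(N) = -3*(-3) = 9)
V(O) = 9 + 2*O (V(O) = O + (O + 9) = O + (9 + O) = 9 + 2*O)
((5/4 + 5/((-3*(-3))))*V(-1))*a(0, -1) = ((5/4 + 5/((-3*(-3))))*(9 + 2*(-1)))*(-1) = ((5*(¼) + 5/9)*(9 - 2))*(-1) = ((5/4 + 5*(⅑))*7)*(-1) = ((5/4 + 5/9)*7)*(-1) = ((65/36)*7)*(-1) = (455/36)*(-1) = -455/36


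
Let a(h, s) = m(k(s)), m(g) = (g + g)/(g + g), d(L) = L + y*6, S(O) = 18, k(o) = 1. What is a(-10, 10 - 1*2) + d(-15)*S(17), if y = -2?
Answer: -485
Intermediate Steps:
d(L) = -12 + L (d(L) = L - 2*6 = L - 12 = -12 + L)
m(g) = 1 (m(g) = (2*g)/((2*g)) = (2*g)*(1/(2*g)) = 1)
a(h, s) = 1
a(-10, 10 - 1*2) + d(-15)*S(17) = 1 + (-12 - 15)*18 = 1 - 27*18 = 1 - 486 = -485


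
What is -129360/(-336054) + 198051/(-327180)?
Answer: -192316079/872620220 ≈ -0.22039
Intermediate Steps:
-129360/(-336054) + 198051/(-327180) = -129360*(-1/336054) + 198051*(-1/327180) = 21560/56009 - 9431/15580 = -192316079/872620220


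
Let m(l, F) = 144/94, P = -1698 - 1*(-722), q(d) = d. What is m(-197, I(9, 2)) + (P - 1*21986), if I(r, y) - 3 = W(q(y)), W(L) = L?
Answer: -1079142/47 ≈ -22960.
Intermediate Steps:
P = -976 (P = -1698 + 722 = -976)
I(r, y) = 3 + y
m(l, F) = 72/47 (m(l, F) = 144*(1/94) = 72/47)
m(-197, I(9, 2)) + (P - 1*21986) = 72/47 + (-976 - 1*21986) = 72/47 + (-976 - 21986) = 72/47 - 22962 = -1079142/47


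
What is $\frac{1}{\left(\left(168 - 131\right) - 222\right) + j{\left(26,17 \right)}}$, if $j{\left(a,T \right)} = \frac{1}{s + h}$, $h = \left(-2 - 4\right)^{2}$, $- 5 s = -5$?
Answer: $- \frac{37}{6844} \approx -0.0054062$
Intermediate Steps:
$s = 1$ ($s = \left(- \frac{1}{5}\right) \left(-5\right) = 1$)
$h = 36$ ($h = \left(-6\right)^{2} = 36$)
$j{\left(a,T \right)} = \frac{1}{37}$ ($j{\left(a,T \right)} = \frac{1}{1 + 36} = \frac{1}{37}$)
$\frac{1}{\left(\left(168 - 131\right) - 222\right) + j{\left(26,17 \right)}} = \frac{1}{\left(\left(168 - 131\right) - 222\right) + \frac{1}{37}} = \frac{1}{\left(37 - 222\right) + \frac{1}{37}} = \frac{1}{-185 + \frac{1}{37}} = \frac{1}{- \frac{6844}{37}} = - \frac{37}{6844}$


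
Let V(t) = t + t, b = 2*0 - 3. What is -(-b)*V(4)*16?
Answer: -384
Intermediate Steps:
b = -3 (b = 0 - 3 = -3)
V(t) = 2*t
-(-b)*V(4)*16 = -(-1*(-3))*(2*4)*16 = -3*8*16 = -24*16 = -1*384 = -384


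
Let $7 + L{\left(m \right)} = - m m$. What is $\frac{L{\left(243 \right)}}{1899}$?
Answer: $- \frac{59056}{1899} \approx -31.098$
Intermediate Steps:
$L{\left(m \right)} = -7 - m^{2}$ ($L{\left(m \right)} = -7 - m m = -7 - m^{2}$)
$\frac{L{\left(243 \right)}}{1899} = \frac{-7 - 243^{2}}{1899} = \left(-7 - 59049\right) \frac{1}{1899} = \left(-59056\right) \frac{1}{1899} = - \frac{59056}{1899}$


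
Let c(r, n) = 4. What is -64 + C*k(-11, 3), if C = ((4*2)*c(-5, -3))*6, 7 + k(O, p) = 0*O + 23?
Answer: 3008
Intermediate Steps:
k(O, p) = 16 (k(O, p) = -7 + (0*O + 23) = -7 + (0 + 23) = -7 + 23 = 16)
C = 192 (C = ((4*2)*4)*6 = (8*4)*6 = 32*6 = 192)
-64 + C*k(-11, 3) = -64 + 192*16 = -64 + 3072 = 3008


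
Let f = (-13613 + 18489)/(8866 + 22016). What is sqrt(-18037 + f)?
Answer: I*sqrt(4300424718639)/15441 ≈ 134.3*I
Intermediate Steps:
f = 2438/15441 (f = 4876/30882 = 4876*(1/30882) = 2438/15441 ≈ 0.15789)
sqrt(-18037 + f) = sqrt(-18037 + 2438/15441) = sqrt(-278506879/15441) = I*sqrt(4300424718639)/15441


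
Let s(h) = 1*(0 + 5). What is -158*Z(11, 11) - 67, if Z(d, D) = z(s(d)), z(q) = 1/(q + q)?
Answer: -414/5 ≈ -82.800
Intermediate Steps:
s(h) = 5 (s(h) = 1*5 = 5)
z(q) = 1/(2*q)
Z(d, D) = ⅒ (Z(d, D) = (½)/5 = (½)*(⅕) = ⅒)
-158*Z(11, 11) - 67 = -158*⅒ - 67 = -79/5 - 67 = -414/5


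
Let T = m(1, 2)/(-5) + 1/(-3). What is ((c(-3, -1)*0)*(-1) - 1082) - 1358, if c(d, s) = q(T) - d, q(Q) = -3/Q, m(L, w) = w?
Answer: -2440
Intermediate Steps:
T = -11/15 (T = 2/(-5) + 1/(-3) = 2*(-⅕) + 1*(-⅓) = -⅖ - ⅓ = -11/15 ≈ -0.73333)
c(d, s) = 45/11 - d (c(d, s) = -3/(-11/15) - d = -3*(-15/11) - d = 45/11 - d)
((c(-3, -1)*0)*(-1) - 1082) - 1358 = (((45/11 - 1*(-3))*0)*(-1) - 1082) - 1358 = (((45/11 + 3)*0)*(-1) - 1082) - 1358 = (((78/11)*0)*(-1) - 1082) - 1358 = (0*(-1) - 1082) - 1358 = (0 - 1082) - 1358 = -1082 - 1358 = -2440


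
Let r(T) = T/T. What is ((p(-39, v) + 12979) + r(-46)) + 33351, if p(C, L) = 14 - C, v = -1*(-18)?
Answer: 46384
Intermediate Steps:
v = 18
r(T) = 1
((p(-39, v) + 12979) + r(-46)) + 33351 = (((14 - 1*(-39)) + 12979) + 1) + 33351 = (((14 + 39) + 12979) + 1) + 33351 = ((53 + 12979) + 1) + 33351 = (13032 + 1) + 33351 = 13033 + 33351 = 46384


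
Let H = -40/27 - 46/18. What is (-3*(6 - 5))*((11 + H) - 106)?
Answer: 2674/9 ≈ 297.11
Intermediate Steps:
H = -109/27 (H = -40*1/27 - 46*1/18 = -40/27 - 23/9 = -109/27 ≈ -4.0370)
(-3*(6 - 5))*((11 + H) - 106) = (-3*(6 - 5))*((11 - 109/27) - 106) = (-3*1)*(188/27 - 106) = -3*(-2674/27) = 2674/9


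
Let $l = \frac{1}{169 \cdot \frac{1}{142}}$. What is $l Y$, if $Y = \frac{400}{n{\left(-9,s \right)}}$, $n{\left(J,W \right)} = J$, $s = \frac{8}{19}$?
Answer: $- \frac{56800}{1521} \approx -37.344$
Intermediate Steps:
$s = \frac{8}{19}$ ($s = 8 \cdot \frac{1}{19} = \frac{8}{19} \approx 0.42105$)
$l = \frac{142}{169}$ ($l = \frac{1}{169 \cdot \frac{1}{142}} = \frac{1}{\frac{169}{142}} = \frac{142}{169} \approx 0.84024$)
$Y = - \frac{400}{9}$ ($Y = \frac{400}{-9} = 400 \left(- \frac{1}{9}\right) = - \frac{400}{9} \approx -44.444$)
$l Y = \frac{142}{169} \left(- \frac{400}{9}\right) = - \frac{56800}{1521}$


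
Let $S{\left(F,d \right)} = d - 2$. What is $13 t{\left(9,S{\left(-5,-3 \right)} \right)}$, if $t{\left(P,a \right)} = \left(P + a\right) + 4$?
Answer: $104$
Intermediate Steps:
$S{\left(F,d \right)} = -2 + d$ ($S{\left(F,d \right)} = d - 2 = -2 + d$)
$t{\left(P,a \right)} = 4 + P + a$
$13 t{\left(9,S{\left(-5,-3 \right)} \right)} = 13 \left(4 + 9 - 5\right) = 13 \cdot 8 = 104$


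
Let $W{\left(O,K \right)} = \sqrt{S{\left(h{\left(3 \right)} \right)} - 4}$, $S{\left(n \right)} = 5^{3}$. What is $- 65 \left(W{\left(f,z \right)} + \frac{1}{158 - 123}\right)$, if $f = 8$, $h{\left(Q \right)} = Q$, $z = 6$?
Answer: $- \frac{5018}{7} \approx -716.86$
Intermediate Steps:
$S{\left(n \right)} = 125$
$W{\left(O,K \right)} = 11$ ($W{\left(O,K \right)} = \sqrt{125 - 4} = \sqrt{121} = 11$)
$- 65 \left(W{\left(f,z \right)} + \frac{1}{158 - 123}\right) = - 65 \left(11 + \frac{1}{158 - 123}\right) = - 65 \left(11 + \frac{1}{35}\right) = \left(-65\right) \frac{386}{35} = - \frac{5018}{7}$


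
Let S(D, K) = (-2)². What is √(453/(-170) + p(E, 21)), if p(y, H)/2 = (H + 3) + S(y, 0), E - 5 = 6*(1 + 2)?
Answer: √1541390/170 ≈ 7.3031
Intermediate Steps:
S(D, K) = 4
E = 23 (E = 5 + 6*(1 + 2) = 5 + 6*3 = 5 + 18 = 23)
p(y, H) = 14 + 2*H (p(y, H) = 2*((H + 3) + 4) = 2*((3 + H) + 4) = 2*(7 + H) = 14 + 2*H)
√(453/(-170) + p(E, 21)) = √(453/(-170) + (14 + 2*21)) = √(453*(-1/170) + (14 + 42)) = √(-453/170 + 56) = √(9067/170) = √1541390/170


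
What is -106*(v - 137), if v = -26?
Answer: 17278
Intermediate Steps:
-106*(v - 137) = -106*(-26 - 137) = -106*(-163) = 17278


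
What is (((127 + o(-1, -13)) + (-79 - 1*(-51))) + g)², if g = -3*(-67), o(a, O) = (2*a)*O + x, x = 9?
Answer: 112225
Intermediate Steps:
o(a, O) = 9 + 2*O*a (o(a, O) = (2*a)*O + 9 = 2*O*a + 9 = 9 + 2*O*a)
g = 201
(((127 + o(-1, -13)) + (-79 - 1*(-51))) + g)² = (((127 + (9 + 2*(-13)*(-1))) + (-79 - 1*(-51))) + 201)² = (((127 + (9 + 26)) + (-79 + 51)) + 201)² = (((127 + 35) - 28) + 201)² = ((162 - 28) + 201)² = (134 + 201)² = 335² = 112225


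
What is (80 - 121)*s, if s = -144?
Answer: 5904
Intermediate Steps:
(80 - 121)*s = (80 - 121)*(-144) = -41*(-144) = 5904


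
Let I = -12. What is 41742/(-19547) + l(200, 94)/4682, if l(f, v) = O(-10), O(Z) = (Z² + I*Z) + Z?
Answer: -95665587/45759527 ≈ -2.0906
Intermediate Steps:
O(Z) = Z² - 11*Z (O(Z) = (Z² - 12*Z) + Z = Z² - 11*Z)
l(f, v) = 210 (l(f, v) = -10*(-11 - 10) = -10*(-21) = 210)
41742/(-19547) + l(200, 94)/4682 = 41742/(-19547) + 210/4682 = 41742*(-1/19547) + 210*(1/4682) = -41742/19547 + 105/2341 = -95665587/45759527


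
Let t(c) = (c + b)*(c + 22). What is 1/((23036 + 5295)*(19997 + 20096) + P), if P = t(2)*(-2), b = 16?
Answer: 1/1135873919 ≈ 8.8038e-10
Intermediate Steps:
t(c) = (16 + c)*(22 + c) (t(c) = (c + 16)*(c + 22) = (16 + c)*(22 + c))
P = -864 (P = (352 + 2² + 38*2)*(-2) = (352 + 4 + 76)*(-2) = 432*(-2) = -864)
1/((23036 + 5295)*(19997 + 20096) + P) = 1/((23036 + 5295)*(19997 + 20096) - 864) = 1/(28331*40093 - 864) = 1/(1135874783 - 864) = 1/1135873919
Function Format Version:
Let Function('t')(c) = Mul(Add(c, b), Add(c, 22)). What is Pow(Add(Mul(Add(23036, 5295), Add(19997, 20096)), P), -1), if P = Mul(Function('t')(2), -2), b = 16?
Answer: Rational(1, 1135873919) ≈ 8.8038e-10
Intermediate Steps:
Function('t')(c) = Mul(Add(16, c), Add(22, c)) (Function('t')(c) = Mul(Add(c, 16), Add(c, 22)) = Mul(Add(16, c), Add(22, c)))
P = -864 (P = Mul(Add(352, Pow(2, 2), Mul(38, 2)), -2) = Mul(Add(352, 4, 76), -2) = Mul(432, -2) = -864)
Pow(Add(Mul(Add(23036, 5295), Add(19997, 20096)), P), -1) = Pow(Add(Mul(Add(23036, 5295), Add(19997, 20096)), -864), -1) = Pow(Add(Mul(28331, 40093), -864), -1) = Pow(Add(1135874783, -864), -1) = Pow(1135873919, -1) = Rational(1, 1135873919)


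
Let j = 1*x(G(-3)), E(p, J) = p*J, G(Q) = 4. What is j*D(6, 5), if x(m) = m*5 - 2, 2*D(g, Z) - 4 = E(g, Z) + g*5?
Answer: 576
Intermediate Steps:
E(p, J) = J*p
D(g, Z) = 2 + 5*g/2 + Z*g/2 (D(g, Z) = 2 + (Z*g + g*5)/2 = 2 + (Z*g + 5*g)/2 = 2 + (5*g + Z*g)/2 = 2 + (5*g/2 + Z*g/2) = 2 + 5*g/2 + Z*g/2)
x(m) = -2 + 5*m (x(m) = 5*m - 2 = -2 + 5*m)
j = 18 (j = 1*(-2 + 5*4) = 1*(-2 + 20) = 1*18 = 18)
j*D(6, 5) = 18*(2 + (5/2)*6 + (½)*5*6) = 18*(2 + 15 + 15) = 18*32 = 576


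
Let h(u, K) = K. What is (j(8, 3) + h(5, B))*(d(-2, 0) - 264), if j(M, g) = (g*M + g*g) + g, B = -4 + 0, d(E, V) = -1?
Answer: -8480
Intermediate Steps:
B = -4
j(M, g) = g + g² + M*g (j(M, g) = (M*g + g²) + g = (g² + M*g) + g = g + g² + M*g)
(j(8, 3) + h(5, B))*(d(-2, 0) - 264) = (3*(1 + 8 + 3) - 4)*(-1 - 264) = (3*12 - 4)*(-265) = (36 - 4)*(-265) = 32*(-265) = -8480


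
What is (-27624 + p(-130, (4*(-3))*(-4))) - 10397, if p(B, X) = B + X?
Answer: -38103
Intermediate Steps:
(-27624 + p(-130, (4*(-3))*(-4))) - 10397 = (-27624 + (-130 + (4*(-3))*(-4))) - 10397 = (-27624 + (-130 - 12*(-4))) - 10397 = (-27624 + (-130 + 48)) - 10397 = (-27624 - 82) - 10397 = -27706 - 10397 = -38103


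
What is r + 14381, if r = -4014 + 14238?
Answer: 24605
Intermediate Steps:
r = 10224
r + 14381 = 10224 + 14381 = 24605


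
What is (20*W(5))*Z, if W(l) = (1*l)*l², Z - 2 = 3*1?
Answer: 12500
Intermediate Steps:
Z = 5 (Z = 2 + 3*1 = 2 + 3 = 5)
W(l) = l³ (W(l) = l*l² = l³)
(20*W(5))*Z = (20*5³)*5 = (20*125)*5 = 2500*5 = 12500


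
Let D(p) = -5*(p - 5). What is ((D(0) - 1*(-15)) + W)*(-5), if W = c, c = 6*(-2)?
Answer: -140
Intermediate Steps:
D(p) = 25 - 5*p (D(p) = -5*(-5 + p) = 25 - 5*p)
c = -12
W = -12
((D(0) - 1*(-15)) + W)*(-5) = (((25 - 5*0) - 1*(-15)) - 12)*(-5) = (((25 + 0) + 15) - 12)*(-5) = ((25 + 15) - 12)*(-5) = (40 - 12)*(-5) = 28*(-5) = -140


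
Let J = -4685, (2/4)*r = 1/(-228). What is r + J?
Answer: -534091/114 ≈ -4685.0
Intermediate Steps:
r = -1/114 (r = 2/(-228) = 2*(-1/228) = -1/114 ≈ -0.0087719)
r + J = -1/114 - 4685 = -534091/114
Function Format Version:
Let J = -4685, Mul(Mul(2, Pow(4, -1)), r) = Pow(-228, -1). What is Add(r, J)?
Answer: Rational(-534091, 114) ≈ -4685.0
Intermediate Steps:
r = Rational(-1, 114) (r = Mul(2, Pow(-228, -1)) = Mul(2, Rational(-1, 228)) = Rational(-1, 114) ≈ -0.0087719)
Add(r, J) = Add(Rational(-1, 114), -4685) = Rational(-534091, 114)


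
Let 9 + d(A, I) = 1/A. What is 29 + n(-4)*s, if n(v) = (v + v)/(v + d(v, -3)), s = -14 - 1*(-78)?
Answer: 3585/53 ≈ 67.641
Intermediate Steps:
d(A, I) = -9 + 1/A
s = 64 (s = -14 + 78 = 64)
n(v) = 2*v/(-9 + v + 1/v) (n(v) = (v + v)/(v + (-9 + 1/v)) = (2*v)/(-9 + v + 1/v) = 2*v/(-9 + v + 1/v))
29 + n(-4)*s = 29 + (2*(-4)²/(1 - 4*(-9 - 4)))*64 = 29 + (2*16/(1 - 4*(-13)))*64 = 29 + (2*16/(1 + 52))*64 = 29 + (2*16/53)*64 = 29 + (2*16*(1/53))*64 = 29 + (32/53)*64 = 29 + 2048/53 = 3585/53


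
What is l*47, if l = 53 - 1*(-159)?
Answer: 9964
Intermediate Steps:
l = 212 (l = 53 + 159 = 212)
l*47 = 212*47 = 9964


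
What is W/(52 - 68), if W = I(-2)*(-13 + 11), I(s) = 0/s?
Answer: 0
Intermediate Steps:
I(s) = 0
W = 0 (W = 0*(-13 + 11) = 0*(-2) = 0)
W/(52 - 68) = 0/(52 - 68) = 0/(-16) = 0*(-1/16) = 0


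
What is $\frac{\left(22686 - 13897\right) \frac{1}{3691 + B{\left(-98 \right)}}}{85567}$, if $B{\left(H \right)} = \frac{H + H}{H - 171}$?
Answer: $\frac{2364241}{84974448525} \approx 2.7823 \cdot 10^{-5}$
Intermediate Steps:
$B{\left(H \right)} = \frac{2 H}{-171 + H}$
$\frac{\left(22686 - 13897\right) \frac{1}{3691 + B{\left(-98 \right)}}}{85567} = \frac{\left(22686 - 13897\right) \frac{1}{3691 + 2 \left(-98\right) \frac{1}{-171 - 98}}}{85567} = \frac{8789}{3691 + 2 \left(-98\right) \frac{1}{-269}} \cdot \frac{1}{85567} = \frac{8789}{3691 + 2 \left(-98\right) \left(- \frac{1}{269}\right)} \frac{1}{85567} = \frac{8789}{3691 + \frac{196}{269}} \cdot \frac{1}{85567} = \frac{8789}{\frac{993075}{269}} \cdot \frac{1}{85567} = 8789 \cdot \frac{269}{993075} \cdot \frac{1}{85567} = \frac{2364241}{993075} \cdot \frac{1}{85567} = \frac{2364241}{84974448525}$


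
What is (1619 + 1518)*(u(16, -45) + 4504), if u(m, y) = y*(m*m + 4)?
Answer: -22573852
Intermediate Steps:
u(m, y) = y*(4 + m²) (u(m, y) = y*(m² + 4) = y*(4 + m²))
(1619 + 1518)*(u(16, -45) + 4504) = (1619 + 1518)*(-45*(4 + 16²) + 4504) = 3137*(-45*(4 + 256) + 4504) = 3137*(-45*260 + 4504) = 3137*(-11700 + 4504) = 3137*(-7196) = -22573852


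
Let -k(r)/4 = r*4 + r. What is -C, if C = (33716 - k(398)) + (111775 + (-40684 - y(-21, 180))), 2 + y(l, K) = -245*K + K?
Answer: -156689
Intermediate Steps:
k(r) = -20*r (k(r) = -4*(r*4 + r) = -4*(4*r + r) = -20*r)
y(l, K) = -2 - 244*K (y(l, K) = -2 + (-245*K + K) = -2 - 244*K)
C = 156689 (C = (33716 - (-20)*398) + (111775 + (-40684 - (-2 - 244*180))) = (33716 - 1*(-7960)) + (111775 + (-40684 - (-2 - 43920))) = (33716 + 7960) + (111775 + (-40684 - 1*(-43922))) = 41676 + (111775 + (-40684 + 43922)) = 41676 + (111775 + 3238) = 41676 + 115013 = 156689)
-C = -1*156689 = -156689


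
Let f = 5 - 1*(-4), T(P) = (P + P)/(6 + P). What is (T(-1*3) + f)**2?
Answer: 49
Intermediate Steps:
T(P) = 2*P/(6 + P) (T(P) = (2*P)/(6 + P) = 2*P/(6 + P))
f = 9 (f = 5 + 4 = 9)
(T(-1*3) + f)**2 = (2*(-1*3)/(6 - 1*3) + 9)**2 = (2*(-3)/(6 - 3) + 9)**2 = (2*(-3)/3 + 9)**2 = (2*(-3)*(1/3) + 9)**2 = (-2 + 9)**2 = 7**2 = 49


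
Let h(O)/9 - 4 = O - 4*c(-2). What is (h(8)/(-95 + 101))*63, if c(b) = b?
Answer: 1890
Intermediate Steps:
h(O) = 108 + 9*O (h(O) = 36 + 9*(O - 4*(-2)) = 36 + 9*(O + 8) = 36 + 9*(8 + O) = 36 + (72 + 9*O) = 108 + 9*O)
(h(8)/(-95 + 101))*63 = ((108 + 9*8)/(-95 + 101))*63 = ((108 + 72)/6)*63 = (180*(1/6))*63 = 30*63 = 1890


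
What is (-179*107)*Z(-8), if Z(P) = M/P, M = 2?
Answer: 19153/4 ≈ 4788.3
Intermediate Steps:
Z(P) = 2/P
(-179*107)*Z(-8) = (-179*107)*(2/(-8)) = -38306*(-1)/8 = -19153*(-¼) = 19153/4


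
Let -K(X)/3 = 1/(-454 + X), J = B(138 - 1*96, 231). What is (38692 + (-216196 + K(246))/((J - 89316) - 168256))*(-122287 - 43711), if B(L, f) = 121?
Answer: -171973441617643099/26774904 ≈ -6.4229e+9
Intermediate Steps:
J = 121
K(X) = -3/(-454 + X)
(38692 + (-216196 + K(246))/((J - 89316) - 168256))*(-122287 - 43711) = (38692 + (-216196 - 3/(-454 + 246))/((121 - 89316) - 168256))*(-122287 - 43711) = (38692 + (-216196 - 3/(-208))/(-89195 - 168256))*(-165998) = (38692 + (-216196 - 3*(-1/208))/(-257451))*(-165998) = (38692 + (-216196 + 3/208)*(-1/257451))*(-165998) = (38692 - 44968765/208*(-1/257451))*(-165998) = (38692 + 44968765/53549808)*(-165998) = (2071994139901/53549808)*(-165998) = -171973441617643099/26774904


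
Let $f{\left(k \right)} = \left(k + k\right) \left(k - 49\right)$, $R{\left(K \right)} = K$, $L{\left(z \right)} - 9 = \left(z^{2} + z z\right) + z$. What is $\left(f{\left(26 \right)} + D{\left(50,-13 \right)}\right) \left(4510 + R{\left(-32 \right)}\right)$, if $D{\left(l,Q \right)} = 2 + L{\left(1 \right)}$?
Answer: $-5292996$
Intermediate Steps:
$L{\left(z \right)} = 9 + z + 2 z^{2}$ ($L{\left(z \right)} = 9 + \left(\left(z^{2} + z z\right) + z\right) = 9 + \left(\left(z^{2} + z^{2}\right) + z\right) = 9 + \left(2 z^{2} + z\right) = 9 + \left(z + 2 z^{2}\right) = 9 + z + 2 z^{2}$)
$D{\left(l,Q \right)} = 14$ ($D{\left(l,Q \right)} = 2 + \left(9 + 1 + 2 \cdot 1^{2}\right) = 2 + \left(9 + 1 + 2 \cdot 1\right) = 2 + \left(9 + 1 + 2\right) = 2 + 12 = 14$)
$f{\left(k \right)} = 2 k \left(-49 + k\right)$
$\left(f{\left(26 \right)} + D{\left(50,-13 \right)}\right) \left(4510 + R{\left(-32 \right)}\right) = \left(2 \cdot 26 \left(-49 + 26\right) + 14\right) \left(4510 - 32\right) = \left(2 \cdot 26 \left(-23\right) + 14\right) 4478 = \left(-1196 + 14\right) 4478 = \left(-1182\right) 4478 = -5292996$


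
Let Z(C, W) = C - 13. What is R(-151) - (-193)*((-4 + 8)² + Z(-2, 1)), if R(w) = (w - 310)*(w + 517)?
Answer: -168533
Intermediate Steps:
Z(C, W) = -13 + C
R(w) = (-310 + w)*(517 + w)
R(-151) - (-193)*((-4 + 8)² + Z(-2, 1)) = (-160270 + (-151)² + 207*(-151)) - (-193)*((-4 + 8)² + (-13 - 2)) = (-160270 + 22801 - 31257) - (-193)*(4² - 15) = -168726 - (-193)*(16 - 15) = -168726 - (-193) = -168726 - 1*(-193) = -168726 + 193 = -168533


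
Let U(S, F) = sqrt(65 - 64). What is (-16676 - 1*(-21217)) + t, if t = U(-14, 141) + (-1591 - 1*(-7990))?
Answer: 10941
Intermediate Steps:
U(S, F) = 1 (U(S, F) = sqrt(1) = 1)
t = 6400 (t = 1 + (-1591 - 1*(-7990)) = 1 + (-1591 + 7990) = 1 + 6399 = 6400)
(-16676 - 1*(-21217)) + t = (-16676 - 1*(-21217)) + 6400 = (-16676 + 21217) + 6400 = 4541 + 6400 = 10941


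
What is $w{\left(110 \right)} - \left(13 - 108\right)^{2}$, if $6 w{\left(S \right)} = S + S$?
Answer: $- \frac{26965}{3} \approx -8988.3$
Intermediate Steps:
$w{\left(S \right)} = \frac{S}{3}$ ($w{\left(S \right)} = \frac{S + S}{6} = \frac{2 S}{6} = \frac{S}{3}$)
$w{\left(110 \right)} - \left(13 - 108\right)^{2} = \frac{1}{3} \cdot 110 - \left(13 - 108\right)^{2} = \frac{110}{3} - \left(-95\right)^{2} = \frac{110}{3} - 9025 = - \frac{26965}{3}$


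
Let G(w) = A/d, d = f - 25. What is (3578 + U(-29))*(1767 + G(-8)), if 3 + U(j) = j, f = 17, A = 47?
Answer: 24979797/4 ≈ 6.2450e+6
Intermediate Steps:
U(j) = -3 + j
d = -8 (d = 17 - 25 = -8)
G(w) = -47/8 (G(w) = 47/(-8) = 47*(-⅛) = -47/8)
(3578 + U(-29))*(1767 + G(-8)) = (3578 + (-3 - 29))*(1767 - 47/8) = (3578 - 32)*(14089/8) = 3546*(14089/8) = 24979797/4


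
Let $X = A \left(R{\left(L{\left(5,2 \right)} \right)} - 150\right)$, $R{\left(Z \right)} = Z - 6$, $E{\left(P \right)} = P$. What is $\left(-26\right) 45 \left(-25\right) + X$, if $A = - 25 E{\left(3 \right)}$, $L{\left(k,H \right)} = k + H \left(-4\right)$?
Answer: $41175$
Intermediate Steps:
$L{\left(k,H \right)} = k - 4 H$
$A = -75$ ($A = \left(-25\right) 3 = -75$)
$R{\left(Z \right)} = -6 + Z$
$X = 11925$ ($X = - 75 \left(\left(-6 + \left(5 - 8\right)\right) - 150\right) = - 75 \left(\left(-6 - 3\right) - 150\right) = - 75 \left(-9 - 150\right) = \left(-75\right) \left(-159\right) = 11925$)
$\left(-26\right) 45 \left(-25\right) + X = \left(-26\right) 45 \left(-25\right) + 11925 = \left(-1170\right) \left(-25\right) + 11925 = 29250 + 11925 = 41175$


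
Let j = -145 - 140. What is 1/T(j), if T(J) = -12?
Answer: -1/12 ≈ -0.083333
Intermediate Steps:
j = -285
1/T(j) = 1/(-12) = -1/12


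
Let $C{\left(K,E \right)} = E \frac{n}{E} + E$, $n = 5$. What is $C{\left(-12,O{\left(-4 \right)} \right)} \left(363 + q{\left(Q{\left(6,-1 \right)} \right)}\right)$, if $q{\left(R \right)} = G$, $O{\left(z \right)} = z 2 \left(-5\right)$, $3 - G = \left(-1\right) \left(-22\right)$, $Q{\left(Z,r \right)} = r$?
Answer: $15480$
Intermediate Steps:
$G = -19$ ($G = 3 - \left(-1\right) \left(-22\right) = 3 - 22 = -19$)
$O{\left(z \right)} = - 10 z$ ($O{\left(z \right)} = 2 z \left(-5\right) = - 10 z$)
$q{\left(R \right)} = -19$
$C{\left(K,E \right)} = 5 + E$ ($C{\left(K,E \right)} = E \frac{5}{E} + E = 5 + E$)
$C{\left(-12,O{\left(-4 \right)} \right)} \left(363 + q{\left(Q{\left(6,-1 \right)} \right)}\right) = \left(5 - -40\right) \left(363 - 19\right) = \left(5 + 40\right) 344 = 45 \cdot 344 = 15480$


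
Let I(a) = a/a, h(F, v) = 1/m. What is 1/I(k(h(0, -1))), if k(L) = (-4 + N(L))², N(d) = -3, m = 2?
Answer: 1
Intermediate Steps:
h(F, v) = ½ (h(F, v) = 1/2 = ½)
k(L) = 49 (k(L) = (-4 - 3)² = (-7)² = 49)
I(a) = 1
1/I(k(h(0, -1))) = 1/1 = 1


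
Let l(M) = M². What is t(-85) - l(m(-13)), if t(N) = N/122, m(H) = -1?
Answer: -207/122 ≈ -1.6967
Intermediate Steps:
t(N) = N/122 (t(N) = N*(1/122) = N/122)
t(-85) - l(m(-13)) = (1/122)*(-85) - 1*(-1)² = -85/122 - 1*1 = -85/122 - 1 = -207/122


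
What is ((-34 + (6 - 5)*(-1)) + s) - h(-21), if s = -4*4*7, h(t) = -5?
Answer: -142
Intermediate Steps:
s = -112 (s = -16*7 = -112)
((-34 + (6 - 5)*(-1)) + s) - h(-21) = ((-34 + (6 - 5)*(-1)) - 112) - 1*(-5) = ((-34 + 1*(-1)) - 112) + 5 = ((-34 - 1) - 112) + 5 = (-35 - 112) + 5 = -147 + 5 = -142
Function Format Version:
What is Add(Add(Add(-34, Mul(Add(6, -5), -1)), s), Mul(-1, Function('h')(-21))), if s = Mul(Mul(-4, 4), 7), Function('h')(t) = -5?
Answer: -142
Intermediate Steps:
s = -112 (s = Mul(-16, 7) = -112)
Add(Add(Add(-34, Mul(Add(6, -5), -1)), s), Mul(-1, Function('h')(-21))) = Add(Add(Add(-34, Mul(Add(6, -5), -1)), -112), Mul(-1, -5)) = Add(Add(Add(-34, Mul(1, -1)), -112), 5) = Add(Add(Add(-34, -1), -112), 5) = Add(Add(-35, -112), 5) = Add(-147, 5) = -142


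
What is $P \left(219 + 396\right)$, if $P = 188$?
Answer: $115620$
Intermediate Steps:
$P \left(219 + 396\right) = 188 \left(219 + 396\right) = 188 \cdot 615 = 115620$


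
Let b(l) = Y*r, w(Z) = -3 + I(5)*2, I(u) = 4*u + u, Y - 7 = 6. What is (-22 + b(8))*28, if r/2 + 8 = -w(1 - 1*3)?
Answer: -40656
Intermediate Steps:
Y = 13 (Y = 7 + 6 = 13)
I(u) = 5*u
w(Z) = 47 (w(Z) = -3 + (5*5)*2 = -3 + 25*2 = -3 + 50 = 47)
r = -110 (r = -16 + 2*(-1*47) = -16 + 2*(-47) = -16 - 94 = -110)
b(l) = -1430 (b(l) = 13*(-110) = -1430)
(-22 + b(8))*28 = (-22 - 1430)*28 = -1452*28 = -40656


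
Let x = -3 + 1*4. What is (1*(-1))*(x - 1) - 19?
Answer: -19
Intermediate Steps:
x = 1 (x = -3 + 4 = 1)
(1*(-1))*(x - 1) - 19 = (1*(-1))*(1 - 1) - 19 = -1*0 - 19 = 0 - 19 = -19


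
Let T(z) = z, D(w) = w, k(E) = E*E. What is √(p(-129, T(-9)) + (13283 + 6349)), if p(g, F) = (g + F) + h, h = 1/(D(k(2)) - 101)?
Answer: √183418949/97 ≈ 139.62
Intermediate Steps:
k(E) = E²
h = -1/97 (h = 1/(2² - 101) = 1/(4 - 101) = 1/(-97) = -1/97 ≈ -0.010309)
p(g, F) = -1/97 + F + g (p(g, F) = (g + F) - 1/97 = (F + g) - 1/97 = -1/97 + F + g)
√(p(-129, T(-9)) + (13283 + 6349)) = √((-1/97 - 9 - 129) + (13283 + 6349)) = √(-13387/97 + 19632) = √(1890917/97) = √183418949/97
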